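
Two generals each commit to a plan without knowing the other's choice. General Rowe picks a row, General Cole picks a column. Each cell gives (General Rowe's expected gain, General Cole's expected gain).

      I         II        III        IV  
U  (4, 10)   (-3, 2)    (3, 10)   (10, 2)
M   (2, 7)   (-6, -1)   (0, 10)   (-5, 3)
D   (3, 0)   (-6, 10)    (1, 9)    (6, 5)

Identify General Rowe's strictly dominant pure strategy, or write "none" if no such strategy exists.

U

U vs M: I: 4>2, II: -3>-6, III: 3>0, IV: 10>-5.
U vs D: I: 4>3, II: -3>-6, III: 3>1, IV: 10>6.
U strictly beats every other strategy against every opponent action, so it is strictly dominant.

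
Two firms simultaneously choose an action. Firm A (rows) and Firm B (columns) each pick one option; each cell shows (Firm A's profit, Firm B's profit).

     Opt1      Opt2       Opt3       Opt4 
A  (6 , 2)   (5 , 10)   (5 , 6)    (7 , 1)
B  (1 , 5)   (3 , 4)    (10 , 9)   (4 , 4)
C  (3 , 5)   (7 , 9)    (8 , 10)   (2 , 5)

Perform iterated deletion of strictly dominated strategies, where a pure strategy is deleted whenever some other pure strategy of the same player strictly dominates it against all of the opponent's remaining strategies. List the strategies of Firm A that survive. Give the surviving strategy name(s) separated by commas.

B

Firm B's strategy Opt1 is strictly dominated by Opt3 (A: 6>2, B: 9>5, C: 10>5) and is removed.
Firm B's strategy Opt4 is strictly dominated by Opt3 (A: 6>1, B: 9>4, C: 10>5) and is removed.
Firm A's strategy A is strictly dominated by C (Opt2: 7>5, Opt3: 8>5) and is removed.
Column Opt2 is eliminated: Opt3 beats it against every remaining row (B: 9>4, C: 10>9).
For Firm A, B strictly dominates C on the remaining columns (Opt3: 10>8); eliminate C.
Among the remaining strategies, none is strictly dominated by another pure strategy of the same player, so the elimination stops.
Surviving strategies — Firm A: {B}; Firm B: {Opt3}.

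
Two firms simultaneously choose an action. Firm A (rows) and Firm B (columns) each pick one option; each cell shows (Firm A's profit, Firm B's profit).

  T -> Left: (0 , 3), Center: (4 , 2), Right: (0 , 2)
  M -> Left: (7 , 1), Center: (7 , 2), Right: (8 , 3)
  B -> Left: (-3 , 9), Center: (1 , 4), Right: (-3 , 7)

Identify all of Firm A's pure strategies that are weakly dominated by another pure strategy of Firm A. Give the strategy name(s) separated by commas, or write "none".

T: dominated, since M does at least as well everywhere (Left: 7>0, Center: 7>4, Right: 8>0).
Nothing dominates M: T at Left (7>0); B at Left (7>-3).
B is weakly dominated by T (Left: 0>-3, Center: 4>1, Right: 0>-3).

T, B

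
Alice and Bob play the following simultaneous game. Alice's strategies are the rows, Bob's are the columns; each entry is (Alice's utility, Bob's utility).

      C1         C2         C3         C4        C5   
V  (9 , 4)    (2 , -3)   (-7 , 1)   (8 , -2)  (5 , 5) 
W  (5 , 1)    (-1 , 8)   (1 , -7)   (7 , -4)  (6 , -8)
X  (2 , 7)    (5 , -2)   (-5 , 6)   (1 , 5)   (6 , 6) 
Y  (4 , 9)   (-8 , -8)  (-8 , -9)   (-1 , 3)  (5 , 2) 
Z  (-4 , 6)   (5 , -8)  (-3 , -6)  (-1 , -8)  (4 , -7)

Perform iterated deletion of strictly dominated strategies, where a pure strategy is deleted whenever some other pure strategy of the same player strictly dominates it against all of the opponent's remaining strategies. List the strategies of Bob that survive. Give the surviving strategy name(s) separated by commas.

For Alice, W strictly dominates Y on the remaining columns (C1: 5>4, C2: -1>-8, C3: 1>-8, C4: 7>-1, C5: 6>5); eliminate Y.
Bob's strategy C3 is strictly dominated by C1 (V: 4>1, W: 1>-7, X: 7>6, Z: 6>-6) and is removed.
For Bob, C1 strictly dominates C4 on the remaining rows (V: 4>-2, W: 1>-4, X: 7>5, Z: 6>-8); eliminate C4.
Among the remaining strategies, none is strictly dominated by another pure strategy of the same player, so the elimination stops.
Surviving strategies — Alice: {V, W, X, Z}; Bob: {C1, C2, C5}.

C1, C2, C5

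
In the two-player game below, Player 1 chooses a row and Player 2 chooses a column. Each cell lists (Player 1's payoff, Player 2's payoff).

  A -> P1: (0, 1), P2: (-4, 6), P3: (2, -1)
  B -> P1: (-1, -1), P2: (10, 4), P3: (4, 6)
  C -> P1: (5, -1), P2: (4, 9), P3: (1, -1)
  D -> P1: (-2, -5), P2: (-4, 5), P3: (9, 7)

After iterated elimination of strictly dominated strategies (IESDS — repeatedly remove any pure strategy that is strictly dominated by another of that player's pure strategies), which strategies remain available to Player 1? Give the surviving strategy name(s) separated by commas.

For Player 2, P2 strictly dominates P1 on the remaining rows (A: 6>1, B: 4>-1, C: 9>-1, D: 5>-5); eliminate P1.
For Player 1, B strictly dominates A on the remaining columns (P2: 10>-4, P3: 4>2); eliminate A.
For Player 1, B strictly dominates C on the remaining columns (P2: 10>4, P3: 4>1); eliminate C.
Player 2's strategy P2 is strictly dominated by P3 (B: 6>4, D: 7>5) and is removed.
Player 1's strategy B is strictly dominated by D (P3: 9>4) and is removed.
Among the remaining strategies, none is strictly dominated by another pure strategy of the same player, so the elimination stops.
Surviving strategies — Player 1: {D}; Player 2: {P3}.

D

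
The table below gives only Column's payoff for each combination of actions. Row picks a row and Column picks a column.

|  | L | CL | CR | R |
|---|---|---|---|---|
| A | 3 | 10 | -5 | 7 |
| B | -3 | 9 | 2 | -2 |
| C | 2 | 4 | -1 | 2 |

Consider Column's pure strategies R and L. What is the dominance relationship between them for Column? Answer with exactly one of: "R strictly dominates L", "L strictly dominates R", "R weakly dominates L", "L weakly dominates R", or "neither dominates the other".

Compare R to L across each opponent action: A: 7>3, B: -2>-3, C: 2=2.
R is at least as good everywhere and strictly better somewhere (tied only at C), so R weakly but not strictly dominates L.

R weakly dominates L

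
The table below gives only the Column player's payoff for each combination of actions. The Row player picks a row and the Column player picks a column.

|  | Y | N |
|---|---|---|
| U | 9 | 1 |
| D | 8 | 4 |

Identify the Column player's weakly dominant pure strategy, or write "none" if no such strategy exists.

Y vs N: U: 9>1, D: 8>4.
Y is at least as good as every other strategy against every opponent action, so it is weakly dominant.

Y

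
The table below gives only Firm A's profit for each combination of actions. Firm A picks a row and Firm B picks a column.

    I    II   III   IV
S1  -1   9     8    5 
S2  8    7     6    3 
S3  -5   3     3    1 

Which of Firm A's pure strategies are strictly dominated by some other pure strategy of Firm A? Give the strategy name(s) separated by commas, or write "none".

S3

S1 is not dominated — it holds its own against S2 at II (9>7); S3 at I (-1>-5).
S2 is not dominated — it holds its own against S1 at I (8>-1); S3 at I (8>-5).
S3 is strictly dominated by S1 (I: -1>-5, II: 9>3, III: 8>3, IV: 5>1).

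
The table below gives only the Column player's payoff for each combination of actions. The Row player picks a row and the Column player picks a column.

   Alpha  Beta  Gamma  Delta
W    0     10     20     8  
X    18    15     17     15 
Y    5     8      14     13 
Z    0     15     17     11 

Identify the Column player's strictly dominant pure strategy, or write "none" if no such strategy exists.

none

Alpha fails to dominate Beta at W (0<10).
Beta fails to dominate Alpha at X (15<18).
Gamma fails to dominate Alpha at X (17<18).
Delta fails to dominate Alpha at X (15<18).
No single strategy dominates all the others.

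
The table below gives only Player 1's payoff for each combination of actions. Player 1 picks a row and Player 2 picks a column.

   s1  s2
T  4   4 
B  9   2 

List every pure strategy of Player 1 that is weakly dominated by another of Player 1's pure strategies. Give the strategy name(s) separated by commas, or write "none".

none

T: no other strategy beats it everywhere (B at s2 (4>2)).
B is not dominated — it holds its own against T at s1 (9>4).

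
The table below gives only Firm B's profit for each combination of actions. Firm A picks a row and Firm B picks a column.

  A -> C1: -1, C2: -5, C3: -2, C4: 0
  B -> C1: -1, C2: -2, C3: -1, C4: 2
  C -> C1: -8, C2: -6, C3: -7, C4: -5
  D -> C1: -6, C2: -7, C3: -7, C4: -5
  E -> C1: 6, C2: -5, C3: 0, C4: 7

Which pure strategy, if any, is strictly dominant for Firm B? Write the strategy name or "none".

C4 vs C1: A: 0>-1, B: 2>-1, C: -5>-8, D: -5>-6, E: 7>6.
C4 vs C2: A: 0>-5, B: 2>-2, C: -5>-6, D: -5>-7, E: 7>-5.
C4 vs C3: A: 0>-2, B: 2>-1, C: -5>-7, D: -5>-7, E: 7>0.
C4 strictly beats every other strategy against every opponent action, so it is strictly dominant.

C4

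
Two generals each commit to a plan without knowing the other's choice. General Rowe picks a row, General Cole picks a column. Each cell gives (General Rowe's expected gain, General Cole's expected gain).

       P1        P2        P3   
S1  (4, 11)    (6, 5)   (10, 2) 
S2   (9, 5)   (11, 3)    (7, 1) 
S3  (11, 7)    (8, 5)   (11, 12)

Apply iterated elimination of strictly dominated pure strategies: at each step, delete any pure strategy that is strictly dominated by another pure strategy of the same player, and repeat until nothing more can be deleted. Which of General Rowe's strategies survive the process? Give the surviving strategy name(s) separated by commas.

General Rowe's strategy S1 is strictly dominated by S3 (P1: 11>4, P2: 8>6, P3: 11>10) and is removed.
General Cole's strategy P2 is strictly dominated by P1 (S2: 5>3, S3: 7>5) and is removed.
Row S2 is eliminated: S3 beats it against every remaining column (P1: 11>9, P3: 11>7).
For General Cole, P3 strictly dominates P1 on the remaining rows (S3: 12>7); eliminate P1.
Among the remaining strategies, none is strictly dominated by another pure strategy of the same player, so the elimination stops.
Surviving strategies — General Rowe: {S3}; General Cole: {P3}.

S3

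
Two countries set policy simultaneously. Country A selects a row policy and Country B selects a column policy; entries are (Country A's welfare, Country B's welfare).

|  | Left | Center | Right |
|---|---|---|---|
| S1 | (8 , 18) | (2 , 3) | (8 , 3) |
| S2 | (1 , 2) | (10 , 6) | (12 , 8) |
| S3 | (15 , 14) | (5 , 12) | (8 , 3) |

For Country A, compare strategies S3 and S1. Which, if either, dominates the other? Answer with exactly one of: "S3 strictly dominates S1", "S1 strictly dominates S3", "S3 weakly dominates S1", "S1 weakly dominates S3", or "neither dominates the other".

Compare S3 to S1 across each choice by Country B: Left: 15>8, Center: 5>2, Right: 8=8.
S3 is at least as good everywhere and strictly better somewhere (tied only at Right), so S3 weakly but not strictly dominates S1.

S3 weakly dominates S1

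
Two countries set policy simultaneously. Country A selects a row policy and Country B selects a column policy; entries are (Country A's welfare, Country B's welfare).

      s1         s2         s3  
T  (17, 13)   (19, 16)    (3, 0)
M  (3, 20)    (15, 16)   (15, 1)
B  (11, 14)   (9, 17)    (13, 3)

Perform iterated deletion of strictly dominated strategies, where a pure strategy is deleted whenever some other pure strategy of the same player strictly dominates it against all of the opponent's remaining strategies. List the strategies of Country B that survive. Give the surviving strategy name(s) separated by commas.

Country B's strategy s3 is strictly dominated by s1 (T: 13>0, M: 20>1, B: 14>3) and is removed.
Row M is eliminated: T beats it against every remaining column (s1: 17>3, s2: 19>15).
Country A's strategy B is strictly dominated by T (s1: 17>11, s2: 19>9) and is removed.
Column s1 is eliminated: s2 beats it against every remaining row (T: 16>13).
Among the remaining strategies, none is strictly dominated by another pure strategy of the same player, so the elimination stops.
Surviving strategies — Country A: {T}; Country B: {s2}.

s2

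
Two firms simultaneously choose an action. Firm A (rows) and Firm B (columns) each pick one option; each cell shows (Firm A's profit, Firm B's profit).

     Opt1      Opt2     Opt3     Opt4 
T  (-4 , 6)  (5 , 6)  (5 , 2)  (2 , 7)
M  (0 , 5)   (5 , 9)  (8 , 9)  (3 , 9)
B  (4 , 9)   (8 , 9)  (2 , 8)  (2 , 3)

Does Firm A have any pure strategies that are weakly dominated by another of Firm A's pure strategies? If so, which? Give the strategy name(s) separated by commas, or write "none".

T is weakly dominated by M (Opt1: 0>-4, Opt2: 5=5, Opt3: 8>5, Opt4: 3>2).
M: no other strategy beats it everywhere (T at Opt1 (0>-4); B at Opt3 (8>2)).
B: no other strategy beats it everywhere (T at Opt1 (4>-4); M at Opt1 (4>0)).

T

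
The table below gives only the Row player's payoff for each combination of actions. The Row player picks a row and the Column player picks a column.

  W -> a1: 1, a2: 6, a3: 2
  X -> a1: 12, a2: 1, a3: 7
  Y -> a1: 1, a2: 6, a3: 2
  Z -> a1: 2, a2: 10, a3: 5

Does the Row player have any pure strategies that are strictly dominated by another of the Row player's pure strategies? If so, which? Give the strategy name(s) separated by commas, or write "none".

Z strictly dominates W — a1: 2>1, a2: 10>6, a3: 5>2.
X is not dominated — it holds its own against W at a1 (12>1); Y at a1 (12>1); Z at a1 (12>2).
Y: dominated, since Z does at least as well everywhere (a1: 2>1, a2: 10>6, a3: 5>2).
Nothing dominates Z: W at a1 (2>1); X at a2 (10>1); Y at a1 (2>1).

W, Y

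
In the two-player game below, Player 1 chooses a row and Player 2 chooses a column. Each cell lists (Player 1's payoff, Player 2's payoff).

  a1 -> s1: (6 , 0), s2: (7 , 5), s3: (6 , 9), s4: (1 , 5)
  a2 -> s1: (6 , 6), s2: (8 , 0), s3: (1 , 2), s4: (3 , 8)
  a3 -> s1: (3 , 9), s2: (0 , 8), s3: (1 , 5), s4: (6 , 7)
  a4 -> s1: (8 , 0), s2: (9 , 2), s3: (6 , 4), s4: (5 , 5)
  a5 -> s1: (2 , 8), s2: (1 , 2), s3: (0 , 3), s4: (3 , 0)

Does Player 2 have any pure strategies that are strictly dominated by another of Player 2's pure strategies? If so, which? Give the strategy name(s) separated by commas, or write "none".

s1: no other strategy beats it everywhere (s2 at a2 (6>0); s3 at a2 (6>2); s4 at a3 (9>7)).
s2 is not dominated — it holds its own against s1 at a1 (5>0); s3 at a3 (8>5); s4 at a1 (5=5).
s3 is not dominated — it holds its own against s1 at a1 (9>0); s2 at a1 (9>5); s4 at a1 (9>5).
s4 is not dominated — it holds its own against s1 at a1 (5>0); s2 at a1 (5=5); s3 at a2 (8>2).

none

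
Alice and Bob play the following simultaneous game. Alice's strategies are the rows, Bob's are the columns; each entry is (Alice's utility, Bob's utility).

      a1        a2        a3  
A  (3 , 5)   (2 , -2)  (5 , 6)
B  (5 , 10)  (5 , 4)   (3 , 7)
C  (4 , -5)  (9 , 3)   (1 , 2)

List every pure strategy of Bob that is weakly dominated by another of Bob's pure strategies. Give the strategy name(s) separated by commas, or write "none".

a1: no other strategy beats it everywhere (a2 at A (5>-2); a3 at B (10>7)).
a2 is not dominated — it holds its own against a1 at C (3>-5); a3 at C (3>2).
a3 is not dominated — it holds its own against a1 at A (6>5); a2 at A (6>-2).

none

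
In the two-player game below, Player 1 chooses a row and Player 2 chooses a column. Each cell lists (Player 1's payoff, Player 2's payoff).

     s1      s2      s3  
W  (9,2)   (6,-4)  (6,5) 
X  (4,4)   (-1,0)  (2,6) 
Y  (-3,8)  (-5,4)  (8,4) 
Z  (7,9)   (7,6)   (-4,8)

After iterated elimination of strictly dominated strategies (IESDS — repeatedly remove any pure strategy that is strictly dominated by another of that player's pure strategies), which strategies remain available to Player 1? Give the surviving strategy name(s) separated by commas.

For Player 1, W strictly dominates X on the remaining columns (s1: 9>4, s2: 6>-1, s3: 6>2); eliminate X.
Player 2's strategy s2 is strictly dominated by s1 (W: 2>-4, Y: 8>4, Z: 9>6) and is removed.
For Player 1, W strictly dominates Z on the remaining columns (s1: 9>7, s3: 6>-4); eliminate Z.
Among the remaining strategies, none is strictly dominated by another pure strategy of the same player, so the elimination stops.
Surviving strategies — Player 1: {W, Y}; Player 2: {s1, s3}.

W, Y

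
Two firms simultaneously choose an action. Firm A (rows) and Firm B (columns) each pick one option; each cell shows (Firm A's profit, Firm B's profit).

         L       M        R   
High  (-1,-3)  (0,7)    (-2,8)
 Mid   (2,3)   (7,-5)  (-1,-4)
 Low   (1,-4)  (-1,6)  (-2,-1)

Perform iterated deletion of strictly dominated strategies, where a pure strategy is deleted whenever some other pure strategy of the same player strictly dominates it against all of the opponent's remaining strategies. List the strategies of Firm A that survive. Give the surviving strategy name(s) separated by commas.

Mid

Firm A's strategy High is strictly dominated by Mid (L: 2>-1, M: 7>0, R: -1>-2) and is removed.
Firm A's strategy Low is strictly dominated by Mid (L: 2>1, M: 7>-1, R: -1>-2) and is removed.
Firm B's strategy M is strictly dominated by L (Mid: 3>-5) and is removed.
Column R is eliminated: L beats it against every remaining row (Mid: 3>-4).
Among the remaining strategies, none is strictly dominated by another pure strategy of the same player, so the elimination stops.
Surviving strategies — Firm A: {Mid}; Firm B: {L}.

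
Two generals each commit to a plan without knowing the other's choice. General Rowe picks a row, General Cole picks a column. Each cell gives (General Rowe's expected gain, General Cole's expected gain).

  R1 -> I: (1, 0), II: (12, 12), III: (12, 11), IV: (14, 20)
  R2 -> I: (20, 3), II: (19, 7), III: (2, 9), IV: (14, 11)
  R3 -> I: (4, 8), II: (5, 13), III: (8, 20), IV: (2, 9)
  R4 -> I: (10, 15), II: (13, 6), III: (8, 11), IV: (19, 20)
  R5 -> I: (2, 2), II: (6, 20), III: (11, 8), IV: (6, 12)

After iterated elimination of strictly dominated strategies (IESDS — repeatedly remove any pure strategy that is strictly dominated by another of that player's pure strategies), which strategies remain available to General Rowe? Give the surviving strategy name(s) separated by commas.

R4

General Cole's strategy I is strictly dominated by IV (R1: 20>0, R2: 11>3, R3: 9>8, R4: 20>15, R5: 12>2) and is removed.
Row R3 is eliminated: R1 beats it against every remaining column (II: 12>5, III: 12>8, IV: 14>2).
Row R5 is eliminated: R1 beats it against every remaining column (II: 12>6, III: 12>11, IV: 14>6).
General Cole's strategy II is strictly dominated by IV (R1: 20>12, R2: 11>7, R4: 20>6) and is removed.
For General Rowe, R4 strictly dominates R2 on the remaining columns (III: 8>2, IV: 19>14); eliminate R2.
Column III is eliminated: IV beats it against every remaining row (R1: 20>11, R4: 20>11).
Row R1 is eliminated: R4 beats it against every remaining column (IV: 19>14).
Among the remaining strategies, none is strictly dominated by another pure strategy of the same player, so the elimination stops.
Surviving strategies — General Rowe: {R4}; General Cole: {IV}.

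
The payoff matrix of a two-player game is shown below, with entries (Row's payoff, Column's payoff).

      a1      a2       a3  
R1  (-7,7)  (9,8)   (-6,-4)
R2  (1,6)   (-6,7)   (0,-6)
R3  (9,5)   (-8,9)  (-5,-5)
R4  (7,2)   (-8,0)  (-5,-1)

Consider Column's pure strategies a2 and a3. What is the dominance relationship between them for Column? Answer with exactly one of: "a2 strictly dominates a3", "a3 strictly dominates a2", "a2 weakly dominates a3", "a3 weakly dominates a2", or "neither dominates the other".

a2's payoffs vs a3's, by Row's action — R1: 8>-4, R2: 7>-6, R3: 9>-5, R4: 0>-1.
a2 gives a strictly higher payoff against each choice by Row, so a2 strictly dominates a3.

a2 strictly dominates a3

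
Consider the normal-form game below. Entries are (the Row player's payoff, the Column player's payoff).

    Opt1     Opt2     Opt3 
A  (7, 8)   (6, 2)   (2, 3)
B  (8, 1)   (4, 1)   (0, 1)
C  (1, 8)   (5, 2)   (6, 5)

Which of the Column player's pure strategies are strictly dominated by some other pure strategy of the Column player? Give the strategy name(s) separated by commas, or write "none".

none

Nothing dominates Opt1: Opt2 at A (8>2); Opt3 at A (8>3).
Nothing dominates Opt2: Opt1 at B (1=1); Opt3 at B (1=1).
Opt3 is not dominated — it holds its own against Opt1 at B (1=1); Opt2 at A (3>2).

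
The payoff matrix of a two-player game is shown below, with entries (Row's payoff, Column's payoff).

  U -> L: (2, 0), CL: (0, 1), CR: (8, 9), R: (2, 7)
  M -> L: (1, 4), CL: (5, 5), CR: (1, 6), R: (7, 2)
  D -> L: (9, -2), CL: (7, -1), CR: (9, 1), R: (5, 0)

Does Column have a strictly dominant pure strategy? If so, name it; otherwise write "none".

CR

CR vs L: U: 9>0, M: 6>4, D: 1>-2.
CR vs CL: U: 9>1, M: 6>5, D: 1>-1.
CR vs R: U: 9>7, M: 6>2, D: 1>0.
CR strictly beats every other strategy against every opponent action, so it is strictly dominant.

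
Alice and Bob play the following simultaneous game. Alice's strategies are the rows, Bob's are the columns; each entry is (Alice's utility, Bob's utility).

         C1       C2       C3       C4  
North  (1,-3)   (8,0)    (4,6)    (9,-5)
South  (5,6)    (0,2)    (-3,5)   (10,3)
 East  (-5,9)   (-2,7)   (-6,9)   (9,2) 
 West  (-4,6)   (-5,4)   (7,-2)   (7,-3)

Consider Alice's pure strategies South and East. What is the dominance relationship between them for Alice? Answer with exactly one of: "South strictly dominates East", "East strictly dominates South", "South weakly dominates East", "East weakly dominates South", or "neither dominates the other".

South strictly dominates East

South's payoffs vs East's, by Bob's action — C1: 5>-5, C2: 0>-2, C3: -3>-6, C4: 10>9.
Every comparison favours South, so South strictly dominates East.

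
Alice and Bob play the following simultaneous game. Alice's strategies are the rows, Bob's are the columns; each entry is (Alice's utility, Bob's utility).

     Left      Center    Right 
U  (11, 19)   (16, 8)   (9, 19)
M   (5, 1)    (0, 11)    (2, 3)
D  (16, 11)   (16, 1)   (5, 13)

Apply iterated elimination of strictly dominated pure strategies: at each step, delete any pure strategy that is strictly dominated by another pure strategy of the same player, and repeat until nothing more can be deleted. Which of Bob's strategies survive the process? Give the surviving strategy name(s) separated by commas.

Left, Right

Row M is eliminated: U beats it against every remaining column (Left: 11>5, Center: 16>0, Right: 9>2).
Column Center is eliminated: Left beats it against every remaining row (U: 19>8, D: 11>1).
Among the remaining strategies, none is strictly dominated by another pure strategy of the same player, so the elimination stops.
Surviving strategies — Alice: {U, D}; Bob: {Left, Right}.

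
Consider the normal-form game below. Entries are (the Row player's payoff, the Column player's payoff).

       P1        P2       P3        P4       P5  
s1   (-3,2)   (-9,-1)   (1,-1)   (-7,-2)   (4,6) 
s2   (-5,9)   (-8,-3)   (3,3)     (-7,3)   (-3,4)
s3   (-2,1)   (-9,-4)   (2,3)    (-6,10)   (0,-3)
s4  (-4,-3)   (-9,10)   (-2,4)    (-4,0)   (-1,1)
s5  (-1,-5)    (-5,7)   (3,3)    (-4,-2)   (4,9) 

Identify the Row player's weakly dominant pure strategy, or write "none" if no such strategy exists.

s5

s5 vs s1: P1: -1>-3, P2: -5>-9, P3: 3>1, P4: -4>-7, P5: 4=4.
s5 vs s2: P1: -1>-5, P2: -5>-8, P3: 3=3, P4: -4>-7, P5: 4>-3.
s5 vs s3: P1: -1>-2, P2: -5>-9, P3: 3>2, P4: -4>-6, P5: 4>0.
s5 vs s4: P1: -1>-4, P2: -5>-9, P3: 3>-2, P4: -4=-4, P5: 4>-1.
s5 is at least as good as every other strategy against every opponent action, so it is weakly dominant.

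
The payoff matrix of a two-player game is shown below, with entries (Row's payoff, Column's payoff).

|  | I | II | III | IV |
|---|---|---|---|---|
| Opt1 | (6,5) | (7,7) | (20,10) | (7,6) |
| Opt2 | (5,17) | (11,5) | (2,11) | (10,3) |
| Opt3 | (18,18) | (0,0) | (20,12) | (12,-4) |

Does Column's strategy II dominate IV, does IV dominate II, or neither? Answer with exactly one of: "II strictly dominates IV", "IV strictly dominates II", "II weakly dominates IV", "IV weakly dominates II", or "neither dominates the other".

Compare II to IV across each opponent action: Opt1: 7>6, Opt2: 5>3, Opt3: 0>-4.
II gives a strictly higher payoff against each opponent action, so II strictly dominates IV.

II strictly dominates IV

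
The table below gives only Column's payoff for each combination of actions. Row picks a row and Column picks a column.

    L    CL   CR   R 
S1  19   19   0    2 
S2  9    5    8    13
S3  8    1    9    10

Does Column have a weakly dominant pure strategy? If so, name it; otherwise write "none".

none

L fails to dominate CR at S3 (8<9).
CL fails to dominate L at S2 (5<9).
CR fails to dominate L at S1 (0<19).
R fails to dominate L at S1 (2<19).
No single strategy dominates all the others.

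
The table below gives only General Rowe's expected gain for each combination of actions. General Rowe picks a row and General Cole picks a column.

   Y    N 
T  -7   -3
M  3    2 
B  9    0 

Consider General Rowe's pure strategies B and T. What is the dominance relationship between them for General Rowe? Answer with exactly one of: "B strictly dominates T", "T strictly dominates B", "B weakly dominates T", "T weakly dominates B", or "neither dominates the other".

B's payoffs vs T's, by General Cole's action — Y: 9>-7, N: 0>-3.
B gives a strictly higher payoff against each opponent action, so B strictly dominates T.

B strictly dominates T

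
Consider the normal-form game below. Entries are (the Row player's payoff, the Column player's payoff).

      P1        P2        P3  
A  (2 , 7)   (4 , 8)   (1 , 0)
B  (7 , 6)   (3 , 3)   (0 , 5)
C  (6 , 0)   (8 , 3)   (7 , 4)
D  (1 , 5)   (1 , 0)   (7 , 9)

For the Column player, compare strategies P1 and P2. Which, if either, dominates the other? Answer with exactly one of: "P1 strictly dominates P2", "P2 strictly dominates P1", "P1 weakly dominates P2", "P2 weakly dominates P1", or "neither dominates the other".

neither dominates the other

P1's payoffs vs P2's, by the Row player's action — A: 7<8, B: 6>3, C: 0<3, D: 5>0.
P1 does better at B, D but worse at A, C; neither strategy dominates the other.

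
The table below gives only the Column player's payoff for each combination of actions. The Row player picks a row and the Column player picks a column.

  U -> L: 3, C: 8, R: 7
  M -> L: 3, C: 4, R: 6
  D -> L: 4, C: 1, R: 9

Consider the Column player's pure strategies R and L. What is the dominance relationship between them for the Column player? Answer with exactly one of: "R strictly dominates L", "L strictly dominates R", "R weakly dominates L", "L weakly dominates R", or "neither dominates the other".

Compare R to L across each choice by the Row player: U: 7>3, M: 6>3, D: 9>4.
Every comparison favours R, so R strictly dominates L.

R strictly dominates L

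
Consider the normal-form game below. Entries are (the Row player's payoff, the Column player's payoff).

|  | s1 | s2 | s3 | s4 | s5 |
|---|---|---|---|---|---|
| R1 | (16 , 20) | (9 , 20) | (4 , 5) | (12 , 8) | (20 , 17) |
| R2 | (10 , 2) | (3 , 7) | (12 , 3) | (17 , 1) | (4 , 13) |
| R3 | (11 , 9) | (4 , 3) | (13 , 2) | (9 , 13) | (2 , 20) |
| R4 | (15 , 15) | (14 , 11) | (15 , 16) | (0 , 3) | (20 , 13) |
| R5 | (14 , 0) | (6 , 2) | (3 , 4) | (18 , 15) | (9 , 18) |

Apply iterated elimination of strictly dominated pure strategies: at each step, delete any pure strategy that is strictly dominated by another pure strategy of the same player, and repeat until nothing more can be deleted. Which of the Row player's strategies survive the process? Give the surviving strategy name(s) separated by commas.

R1, R4

For the Column player, s5 strictly dominates s4 on the remaining rows (R1: 17>8, R2: 13>1, R3: 20>13, R4: 13>3, R5: 18>15); eliminate s4.
Row R2 is eliminated: R4 beats it against every remaining column (s1: 15>10, s2: 14>3, s3: 15>12, s5: 20>4).
Row R3 is eliminated: R4 beats it against every remaining column (s1: 15>11, s2: 14>4, s3: 15>13, s5: 20>2).
For the Row player, R1 strictly dominates R5 on the remaining columns (s1: 16>14, s2: 9>6, s3: 4>3, s5: 20>9); eliminate R5.
For the Column player, s1 strictly dominates s5 on the remaining rows (R1: 20>17, R4: 15>13); eliminate s5.
Among the remaining strategies, none is strictly dominated by another pure strategy of the same player, so the elimination stops.
Surviving strategies — the Row player: {R1, R4}; the Column player: {s1, s2, s3}.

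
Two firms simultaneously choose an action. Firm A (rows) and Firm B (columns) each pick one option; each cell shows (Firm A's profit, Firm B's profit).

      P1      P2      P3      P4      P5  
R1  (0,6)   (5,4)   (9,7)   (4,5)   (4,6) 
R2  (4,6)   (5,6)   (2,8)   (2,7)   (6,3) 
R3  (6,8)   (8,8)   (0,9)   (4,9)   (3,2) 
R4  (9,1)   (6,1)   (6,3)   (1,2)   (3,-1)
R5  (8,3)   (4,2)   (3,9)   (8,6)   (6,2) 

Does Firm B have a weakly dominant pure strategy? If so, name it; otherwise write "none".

P3 vs P1: R1: 7>6, R2: 8>6, R3: 9>8, R4: 3>1, R5: 9>3.
P3 vs P2: R1: 7>4, R2: 8>6, R3: 9>8, R4: 3>1, R5: 9>2.
P3 vs P4: R1: 7>5, R2: 8>7, R3: 9=9, R4: 3>2, R5: 9>6.
P3 vs P5: R1: 7>6, R2: 8>3, R3: 9>2, R4: 3>-1, R5: 9>2.
P3 is at least as good as every other strategy against every opponent action, so it is weakly dominant.

P3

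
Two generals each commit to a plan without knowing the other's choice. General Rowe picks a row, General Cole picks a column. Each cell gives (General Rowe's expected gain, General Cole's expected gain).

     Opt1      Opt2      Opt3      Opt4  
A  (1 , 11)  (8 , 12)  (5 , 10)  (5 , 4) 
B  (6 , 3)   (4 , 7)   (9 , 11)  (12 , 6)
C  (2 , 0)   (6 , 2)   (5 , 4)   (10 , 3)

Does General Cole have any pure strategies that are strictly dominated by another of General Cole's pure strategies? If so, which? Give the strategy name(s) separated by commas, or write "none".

Opt1: dominated, since Opt2 does at least as well everywhere (A: 12>11, B: 7>3, C: 2>0).
Opt2: no other strategy beats it everywhere (Opt1 at A (12>11); Opt3 at A (12>10); Opt4 at A (12>4)).
Opt3 is not dominated — it holds its own against Opt1 at B (11>3); Opt2 at B (11>7); Opt4 at A (10>4).
Opt3 strictly dominates Opt4 — A: 10>4, B: 11>6, C: 4>3.

Opt1, Opt4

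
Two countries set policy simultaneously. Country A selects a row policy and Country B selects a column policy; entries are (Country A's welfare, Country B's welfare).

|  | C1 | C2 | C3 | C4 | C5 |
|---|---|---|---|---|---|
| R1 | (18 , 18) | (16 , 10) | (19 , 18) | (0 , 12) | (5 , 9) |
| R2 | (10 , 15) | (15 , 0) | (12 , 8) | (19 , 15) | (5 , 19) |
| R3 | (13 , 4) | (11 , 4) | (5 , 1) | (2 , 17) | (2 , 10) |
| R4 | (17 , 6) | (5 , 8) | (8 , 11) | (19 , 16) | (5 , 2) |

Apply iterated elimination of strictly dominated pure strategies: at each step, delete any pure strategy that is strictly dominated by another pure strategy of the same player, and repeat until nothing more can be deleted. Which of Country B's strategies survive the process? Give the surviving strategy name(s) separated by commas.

Column C2 is eliminated: C4 beats it against every remaining row (R1: 12>10, R2: 15>0, R3: 17>4, R4: 16>8).
For Country A, R4 strictly dominates R3 on the remaining columns (C1: 17>13, C3: 8>5, C4: 19>2, C5: 5>2); eliminate R3.
Among the remaining strategies, none is strictly dominated by another pure strategy of the same player, so the elimination stops.
Surviving strategies — Country A: {R1, R2, R4}; Country B: {C1, C3, C4, C5}.

C1, C3, C4, C5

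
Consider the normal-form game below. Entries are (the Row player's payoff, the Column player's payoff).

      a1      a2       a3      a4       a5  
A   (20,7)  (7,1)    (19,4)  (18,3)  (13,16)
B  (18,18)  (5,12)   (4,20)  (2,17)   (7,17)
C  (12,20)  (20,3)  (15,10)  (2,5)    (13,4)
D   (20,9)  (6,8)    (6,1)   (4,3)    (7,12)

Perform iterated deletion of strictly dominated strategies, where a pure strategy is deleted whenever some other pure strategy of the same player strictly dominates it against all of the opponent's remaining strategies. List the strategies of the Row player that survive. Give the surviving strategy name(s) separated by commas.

A, C, D

The Row player's strategy B is strictly dominated by A (a1: 20>18, a2: 7>5, a3: 19>4, a4: 18>2, a5: 13>7) and is removed.
For the Column player, a1 strictly dominates a2 on the remaining rows (A: 7>1, C: 20>3, D: 9>8); eliminate a2.
For the Column player, a1 strictly dominates a3 on the remaining rows (A: 7>4, C: 20>10, D: 9>1); eliminate a3.
Column a4 is eliminated: a1 beats it against every remaining row (A: 7>3, C: 20>5, D: 9>3).
Among the remaining strategies, none is strictly dominated by another pure strategy of the same player, so the elimination stops.
Surviving strategies — the Row player: {A, C, D}; the Column player: {a1, a5}.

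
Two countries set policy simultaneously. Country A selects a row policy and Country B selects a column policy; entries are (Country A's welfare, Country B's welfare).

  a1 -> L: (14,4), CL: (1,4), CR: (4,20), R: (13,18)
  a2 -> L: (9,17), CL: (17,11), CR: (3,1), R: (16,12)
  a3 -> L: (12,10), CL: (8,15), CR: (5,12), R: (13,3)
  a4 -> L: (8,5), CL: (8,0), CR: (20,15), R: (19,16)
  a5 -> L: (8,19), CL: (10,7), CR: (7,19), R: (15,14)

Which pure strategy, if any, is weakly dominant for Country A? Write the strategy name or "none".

none

a1 fails to dominate a2 at CL (1<17).
a2 fails to dominate a1 at L (9<14).
a3 fails to dominate a1 at L (12<14).
a4 fails to dominate a1 at L (8<14).
a5 fails to dominate a1 at L (8<14).
No single strategy dominates all the others.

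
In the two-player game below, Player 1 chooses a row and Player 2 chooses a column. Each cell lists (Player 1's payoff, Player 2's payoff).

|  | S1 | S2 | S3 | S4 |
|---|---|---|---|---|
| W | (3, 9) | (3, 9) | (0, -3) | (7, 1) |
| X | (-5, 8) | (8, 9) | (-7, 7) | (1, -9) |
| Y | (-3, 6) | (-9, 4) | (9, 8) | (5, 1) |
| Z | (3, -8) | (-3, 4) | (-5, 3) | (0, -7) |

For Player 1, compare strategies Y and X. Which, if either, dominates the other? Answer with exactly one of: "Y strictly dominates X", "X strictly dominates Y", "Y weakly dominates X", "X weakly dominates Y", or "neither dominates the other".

Compare Y to X across each choice by Player 2: S1: -3>-5, S2: -9<8, S3: 9>-7, S4: 5>1.
Y does better at S1, S3, S4 but worse at S2; neither strategy dominates the other.

neither dominates the other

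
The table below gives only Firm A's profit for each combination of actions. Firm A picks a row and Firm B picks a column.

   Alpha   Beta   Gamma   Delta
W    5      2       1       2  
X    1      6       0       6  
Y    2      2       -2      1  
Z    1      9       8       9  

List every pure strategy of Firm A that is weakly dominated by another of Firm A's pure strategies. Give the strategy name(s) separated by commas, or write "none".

X, Y

W: no other strategy beats it everywhere (X at Alpha (5>1); Y at Alpha (5>2); Z at Alpha (5>1)).
X is weakly dominated by Z (Alpha: 1=1, Beta: 9>6, Gamma: 8>0, Delta: 9>6).
Y: dominated, since W does at least as well everywhere (Alpha: 5>2, Beta: 2=2, Gamma: 1>-2, Delta: 2>1).
Z is not dominated — it holds its own against W at Beta (9>2); X at Beta (9>6); Y at Beta (9>2).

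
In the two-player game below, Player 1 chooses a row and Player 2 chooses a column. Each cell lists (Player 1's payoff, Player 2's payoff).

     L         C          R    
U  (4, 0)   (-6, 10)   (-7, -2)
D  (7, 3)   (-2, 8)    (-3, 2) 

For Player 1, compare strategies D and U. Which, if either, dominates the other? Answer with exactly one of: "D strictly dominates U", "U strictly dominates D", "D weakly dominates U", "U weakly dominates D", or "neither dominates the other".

D strictly dominates U

D's payoffs vs U's, by Player 2's action — L: 7>4, C: -2>-6, R: -3>-7.
D gives a strictly higher payoff against every action of Player 2, so D strictly dominates U.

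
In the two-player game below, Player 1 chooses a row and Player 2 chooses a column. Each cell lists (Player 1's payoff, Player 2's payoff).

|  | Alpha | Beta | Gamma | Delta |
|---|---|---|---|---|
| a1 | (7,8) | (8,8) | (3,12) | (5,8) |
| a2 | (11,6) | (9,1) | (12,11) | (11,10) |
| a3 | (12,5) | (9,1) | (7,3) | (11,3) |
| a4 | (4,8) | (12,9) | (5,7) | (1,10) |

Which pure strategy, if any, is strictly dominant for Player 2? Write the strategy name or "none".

Alpha fails to dominate Beta at a1 (8=8).
Beta fails to dominate Alpha at a1 (8=8).
Gamma fails to dominate Alpha at a3 (3<5).
Delta fails to dominate Alpha at a1 (8=8).
No single strategy dominates all the others.

none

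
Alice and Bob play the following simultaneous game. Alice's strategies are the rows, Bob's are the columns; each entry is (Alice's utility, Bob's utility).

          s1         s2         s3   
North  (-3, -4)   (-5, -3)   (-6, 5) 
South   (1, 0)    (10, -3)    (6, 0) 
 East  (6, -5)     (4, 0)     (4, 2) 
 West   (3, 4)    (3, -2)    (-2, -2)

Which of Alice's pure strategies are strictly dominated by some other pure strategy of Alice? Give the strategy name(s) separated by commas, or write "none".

North: dominated, since South does at least as well everywhere (s1: 1>-3, s2: 10>-5, s3: 6>-6).
South is not dominated — it holds its own against North at s1 (1>-3); East at s2 (10>4); West at s2 (10>3).
East is not dominated — it holds its own against North at s1 (6>-3); South at s1 (6>1); West at s1 (6>3).
East strictly dominates West — s1: 6>3, s2: 4>3, s3: 4>-2.

North, West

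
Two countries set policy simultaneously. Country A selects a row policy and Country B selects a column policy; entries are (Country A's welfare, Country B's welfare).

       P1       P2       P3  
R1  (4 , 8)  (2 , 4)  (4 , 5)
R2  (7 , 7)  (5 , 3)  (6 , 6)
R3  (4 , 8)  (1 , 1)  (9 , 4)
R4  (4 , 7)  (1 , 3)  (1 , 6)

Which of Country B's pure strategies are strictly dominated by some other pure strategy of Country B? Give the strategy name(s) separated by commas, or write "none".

P1 is not dominated — it holds its own against P2 at R1 (8>4); P3 at R1 (8>5).
P2: dominated, since P1 does at least as well everywhere (R1: 8>4, R2: 7>3, R3: 8>1, R4: 7>3).
P3 is strictly dominated by P1 (R1: 8>5, R2: 7>6, R3: 8>4, R4: 7>6).

P2, P3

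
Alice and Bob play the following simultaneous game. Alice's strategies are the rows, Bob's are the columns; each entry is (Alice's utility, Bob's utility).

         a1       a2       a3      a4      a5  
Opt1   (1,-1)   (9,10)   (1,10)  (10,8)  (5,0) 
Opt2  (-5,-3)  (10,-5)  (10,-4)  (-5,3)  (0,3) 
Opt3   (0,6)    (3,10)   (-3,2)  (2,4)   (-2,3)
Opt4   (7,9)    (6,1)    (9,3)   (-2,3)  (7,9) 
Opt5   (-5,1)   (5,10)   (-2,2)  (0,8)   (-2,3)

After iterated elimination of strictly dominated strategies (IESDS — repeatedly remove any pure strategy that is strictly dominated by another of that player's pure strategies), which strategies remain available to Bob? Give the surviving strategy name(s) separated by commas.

a1, a2, a3, a4, a5

Alice's strategy Opt3 is strictly dominated by Opt1 (a1: 1>0, a2: 9>3, a3: 1>-3, a4: 10>2, a5: 5>-2) and is removed.
Row Opt5 is eliminated: Opt1 beats it against every remaining column (a1: 1>-5, a2: 9>5, a3: 1>-2, a4: 10>0, a5: 5>-2).
Among the remaining strategies, none is strictly dominated by another pure strategy of the same player, so the elimination stops.
Surviving strategies — Alice: {Opt1, Opt2, Opt4}; Bob: {a1, a2, a3, a4, a5}.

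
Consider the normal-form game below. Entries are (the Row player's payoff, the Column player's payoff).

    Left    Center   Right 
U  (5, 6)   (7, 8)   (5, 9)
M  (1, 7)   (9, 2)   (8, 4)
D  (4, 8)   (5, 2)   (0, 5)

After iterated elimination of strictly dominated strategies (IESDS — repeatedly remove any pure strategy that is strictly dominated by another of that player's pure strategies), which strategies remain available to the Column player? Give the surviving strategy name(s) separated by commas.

For the Row player, U strictly dominates D on the remaining columns (Left: 5>4, Center: 7>5, Right: 5>0); eliminate D.
Column Center is eliminated: Right beats it against every remaining row (U: 9>8, M: 4>2).
Among the remaining strategies, none is strictly dominated by another pure strategy of the same player, so the elimination stops.
Surviving strategies — the Row player: {U, M}; the Column player: {Left, Right}.

Left, Right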